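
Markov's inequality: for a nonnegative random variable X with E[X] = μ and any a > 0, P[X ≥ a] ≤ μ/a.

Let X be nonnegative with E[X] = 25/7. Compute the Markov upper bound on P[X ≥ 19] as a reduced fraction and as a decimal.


μ = E[X] = 25/7, a = 19.
Markov: P[X ≥ 19] ≤ μ/a = (25/7)/19 = 25/133.
Numerically: ≈ 0.1880.
(Since a = 19 > μ = 3.5714, the bound 25/133 is < 1 and informative.)

P[X ≥ 19] ≤ 25/133 ≈ 0.1880.


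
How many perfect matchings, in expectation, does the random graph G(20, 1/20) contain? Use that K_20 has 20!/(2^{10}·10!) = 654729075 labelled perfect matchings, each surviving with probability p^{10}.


K_20 has 20!/(2^{10}·10!) = 654729075 labelled perfect matchings.
For each such perfect matching H, let X_H = 1 if all 10 edges of H are present in G. Then P[X_H = 1] = p^{10} = (1/20)^{10} = 1/10240000000000.
By linearity: E[X] = Σ_H E[X_H] = 654729075 · p^{10} = 654729075 · 1/10240000000000 = 26189163/409600000000.
Numerically: E[X] ≈ 6.39384e-05.

E[X] = 654729075 · (1/20)^{10} = 26189163/409600000000 ≈ 6.39384e-05.


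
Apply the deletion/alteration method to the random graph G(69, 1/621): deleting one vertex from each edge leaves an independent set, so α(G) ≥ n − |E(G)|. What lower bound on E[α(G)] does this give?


E[|E(G)|] = C(69, 2)·p = 2346 · (1/621) = 34/9.
E[α(G)] ≥ n − E[|E(G)|] = 69 − 34/9 = 587/9.
Numerically: ≈ 65.222.
(This is only a lower bound; the true E[α(G)] may be larger.)

E[α(G)] ≥ 587/9 ≈ 65.222.


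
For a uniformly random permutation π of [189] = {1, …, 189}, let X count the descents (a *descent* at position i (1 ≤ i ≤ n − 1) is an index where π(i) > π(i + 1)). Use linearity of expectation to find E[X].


Write X = Σ X_I over i = 1, …, 188, with X_I the indicator of one descent.
There are 188 indicators.
For each fixed i, the pair (π(i), π(i+1)) is a uniformly random ordered pair of distinct values from {1, …, 189}; by symmetry P[π(i) > π(i+1)] = 1/2.
By linearity: E[X] = 188 · (1/2) = (189 − 1) · (1/2) = 94 ≈ 94.000000.

E[X] = 94 = 94.000000.


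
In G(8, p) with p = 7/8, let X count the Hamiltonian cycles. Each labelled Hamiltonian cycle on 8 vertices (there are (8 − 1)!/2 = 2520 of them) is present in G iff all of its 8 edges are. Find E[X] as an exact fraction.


K_8 has (8 − 1)!/2 = 2520 labelled Hamiltonian cycles.
For each such Hamiltonian cycle H, let X_H = 1 if all 8 edges of H are present in G. Then P[X_H = 1] = p^{8} = (7/8)^{8} = 5764801/16777216.
By linearity: E[X] = Σ_H E[X_H] = 2520 · p^{8} = 2520 · 5764801/16777216 = 1815912315/2097152.
Numerically: E[X] ≈ 865.89.

E[X] = 2520 · (7/8)^{8} = 1815912315/2097152 ≈ 865.89.


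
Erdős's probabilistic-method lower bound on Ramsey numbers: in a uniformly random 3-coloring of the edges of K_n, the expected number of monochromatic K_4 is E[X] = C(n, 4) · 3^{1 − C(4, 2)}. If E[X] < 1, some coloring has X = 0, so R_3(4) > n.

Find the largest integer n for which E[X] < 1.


We need C(n, 4) · 3^{1 − 6} < 1, i.e. C(n, 4) < 3^{6 − 1} = 243.
Check values of n near the boundary:
  n = 8: C(8, 4) = 70; 70 < 243? YES
  n = 9: C(9, 4) = 126; 126 < 243? YES
  n = 10: C(10, 4) = 210; 210 < 243? YES
  n = 11: C(11, 4) = 330; 330 < 243? NO
  n = 12: C(12, 4) = 495; 495 < 243? NO
The largest n with C(n, 4) < 243 is n = 10 (where E[X] = 70/81 ≈ 0.864198). Hence R_3(4) > 10, i.e. R_3(4) ≥ 11.

Largest n = 10; hence R_3(4) > 10.


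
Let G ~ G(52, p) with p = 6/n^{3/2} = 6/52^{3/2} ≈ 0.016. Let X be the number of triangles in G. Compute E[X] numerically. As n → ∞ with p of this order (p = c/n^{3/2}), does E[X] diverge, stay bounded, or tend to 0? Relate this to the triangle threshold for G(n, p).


Number of potential triangles: C(52, 3) = 22100.
Each occurs with probability p³ ≈ (0.016)³ ≈ 4.09674e-06.
By linearity: E[X] = C(52, 3)·p³ ≈ 22100 · 4.09674e-06 ≈ 0.091.
Since α = 3/2 > 1, p = c/n^{3/2} = o(1/n) is below the triangle threshold p ~ 1/n. Asymptotically E[X] ~ (c³/6)·n^{3(1−α)} = (6³/6)·n^{-1.5} → 0, so by Markov's inequality G has no triangles w.h.p.

E[X] ≈ 0.091; in regime p = Θ(1/n^{3/2}) E[X] tends to 0 (below the triangle threshold p ~ 1/n).


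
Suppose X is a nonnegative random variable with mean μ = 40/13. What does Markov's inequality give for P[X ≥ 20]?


μ = E[X] = 40/13, a = 20.
Markov: P[X ≥ 20] ≤ μ/a = (40/13)/20 = 2/13.
Numerically: ≈ 0.1538.
(Since a = 20 > μ = 3.0769, the bound 2/13 is < 1 and informative.)

P[X ≥ 20] ≤ 2/13 ≈ 0.1538.


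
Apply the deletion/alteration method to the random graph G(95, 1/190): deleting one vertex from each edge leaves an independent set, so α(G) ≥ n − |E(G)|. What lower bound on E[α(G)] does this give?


E[|E(G)|] = C(95, 2)·p = 4465 · (1/190) = 47/2.
E[α(G)] ≥ n − E[|E(G)|] = 95 − 47/2 = 143/2.
Numerically: ≈ 71.500000.
(This is only a lower bound; the true E[α(G)] may be larger.)

E[α(G)] ≥ 143/2 ≈ 71.500000.


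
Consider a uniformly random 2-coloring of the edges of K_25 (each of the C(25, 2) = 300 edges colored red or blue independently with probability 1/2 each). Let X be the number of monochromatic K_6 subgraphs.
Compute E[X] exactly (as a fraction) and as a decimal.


Let X = Σ_S X_S over the C(25, 6) = 177100 subsets S of size 6, where X_S = 1 if the K_6 on S is monochromatic.
For a fixed S, the K_6 on S has C(6, 2) = 15 edges. P[all 15 edges red] = (1/2)^15, and likewise for blue, so P[monochromatic] = 2·(1/2)^15 = 2^{1 − 15} = 1/16384.
Summing: E[X] = C(25, 6) · 2^{1 − 15} = 177100 · 1/16384 = 44275/4096.
Numerically: E[X] ≈ 10.8093.

E[X] = C(25,6)·2^(1−C(6,2)) = 44275/4096 ≈ 10.8093.


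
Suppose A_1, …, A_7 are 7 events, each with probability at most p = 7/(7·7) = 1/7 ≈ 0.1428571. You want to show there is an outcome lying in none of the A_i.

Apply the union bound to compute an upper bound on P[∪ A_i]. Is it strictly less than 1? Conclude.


Union bound: P[∪_{i=1}^{7} A_i] ≤ Σ_i P[A_i] ≤ 7·p = 7·(1/7) = 1.
Numerically: 1 ≈ 1.0000000.
Is 1 < 1? NO.
Since the bound 1 is ≥ 1, the union bound is uninformative here; it does NOT by itself certify existence.

7·p = 1 ≈ 1.0000000; existence NOT certified by the union bound.


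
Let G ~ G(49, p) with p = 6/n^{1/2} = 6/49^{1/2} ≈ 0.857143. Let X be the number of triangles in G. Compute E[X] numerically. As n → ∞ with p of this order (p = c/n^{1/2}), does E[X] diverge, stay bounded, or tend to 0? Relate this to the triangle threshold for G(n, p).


Number of potential triangles: C(49, 3) = 18424.
Each occurs with probability p³ ≈ (0.857143)³ ≈ 6.29737609e-01.
By linearity: E[X] = C(49, 3)·p³ ≈ 18424 · 6.29737609e-01 ≈ 11602.285714.
Since α = 1/2 < 1, p = c/n^{1/2} ≫ 1/n is above the triangle threshold p ~ 1/n. Asymptotically E[X] ~ (c³/6)·n^{3(1−α)} = (6³/6)·n^{1.5} → ∞; triangles are abundant w.h.p.

E[X] ≈ 11602.285714; in regime p = Θ(1/n^{1/2}) E[X] diverges (above the triangle threshold p ~ 1/n).


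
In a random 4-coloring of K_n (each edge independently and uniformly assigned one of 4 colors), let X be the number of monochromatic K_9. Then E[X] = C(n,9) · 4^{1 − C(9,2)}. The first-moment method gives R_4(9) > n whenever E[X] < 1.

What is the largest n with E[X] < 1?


We need C(n, 9) · 4^{1 − 36} < 1, i.e. C(n, 9) < 4^{36 − 1} = 1180591620717411303424.
Check values of n near the boundary:
  n = 912: C(912, 9) = 1156095740032081475120; 1156095740032081475120 < 1180591620717411303424? YES
  n = 913: C(913, 9) = 1167605542753639808390; 1167605542753639808390 < 1180591620717411303424? YES
  n = 914: C(914, 9) = 1179217089587653905932; 1179217089587653905932 < 1180591620717411303424? YES
  n = 915: C(915, 9) = 1190931166636537885130; 1190931166636537885130 < 1180591620717411303424? NO
  n = 916: C(916, 9) = 1202748565202942340440; 1202748565202942340440 < 1180591620717411303424? NO
The largest n with C(n, 9) < 1180591620717411303424 is n = 914 (where E[X] = 294804272396913476483/295147905179352825856 ≈ 0.998836). Hence R_4(9) > 914, i.e. R_4(9) ≥ 915.

Largest n = 914; hence R_4(9) > 914.


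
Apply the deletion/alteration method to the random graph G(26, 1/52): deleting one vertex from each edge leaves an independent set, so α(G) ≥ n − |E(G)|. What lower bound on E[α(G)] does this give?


E[|E(G)|] = C(26, 2)·p = 325 · (1/52) = 25/4.
E[α(G)] ≥ n − E[|E(G)|] = 26 − 25/4 = 79/4.
Numerically: ≈ 19.7500.
(This is only a lower bound; the true E[α(G)] may be larger.)

E[α(G)] ≥ 79/4 ≈ 19.7500.


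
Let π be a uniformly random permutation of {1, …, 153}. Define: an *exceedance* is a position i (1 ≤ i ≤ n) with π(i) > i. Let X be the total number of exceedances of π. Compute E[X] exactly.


Write X = Σ_{i=1}^{153} X_i, where X_i = 1_{π(i) > i}.
For each fixed i, π(i) is uniform over {1, …, 153} (marginal of a uniform permutation), so P[π(i) > i] = (n − i)/n. Summing: Σ_{i=1}^{153} (n − i)/n = (0 + 1 + … + 152)/153 = 153(153 − 1)/(2·153) = (153 − 1)/2.
Hence E[X] = Σ_{i=1}^{153} (153 − i)/153 = 76 ≈ 76.0000.

E[X] = 76 = 76.0000.


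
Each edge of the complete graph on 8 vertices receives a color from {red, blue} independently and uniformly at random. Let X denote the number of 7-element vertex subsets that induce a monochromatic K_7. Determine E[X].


Let X = Σ_S X_S over the C(8, 7) = 8 subsets S of size 7, where X_S = 1 if the K_7 on S is monochromatic.
For a fixed S, the K_7 on S has C(7, 2) = 21 edges. P[all 21 edges red] = (1/2)^21, and likewise for blue, so P[monochromatic] = 2·(1/2)^21 = 2^{1 − 21} = 1/1048576.
By linearity: E[X] = C(8, 7) · 2^{1 − 21} = 8 · 1/1048576 = 1/131072.
Numerically: E[X] ≈ 0.0000.

E[X] = C(8,7)·2^(1−C(7,2)) = 1/131072 ≈ 0.0000.


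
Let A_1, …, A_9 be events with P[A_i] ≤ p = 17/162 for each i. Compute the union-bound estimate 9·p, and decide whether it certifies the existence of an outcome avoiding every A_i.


Union bound: P[∪_{i=1}^{9} A_i] ≤ Σ_i P[A_i] ≤ 9·p = 9·(17/162) = 17/18.
Numerically: 17/18 ≈ 0.94444.
Is 17/18 < 1? YES.
Since P[∪ A_i] ≤ 17/18 < 1, the complement has P[∩ A_i^c] ≥ 1 − 17/18 = 1/18 > 0, so some outcome avoids every A_i.

9·p = 17/18 ≈ 0.94444; existence CERTIFIED by the union bound.


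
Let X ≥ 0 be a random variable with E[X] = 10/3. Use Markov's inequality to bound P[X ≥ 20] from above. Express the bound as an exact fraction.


μ = E[X] = 10/3, a = 20.
Markov: P[X ≥ 20] ≤ μ/a = (10/3)/20 = 1/6.
Numerically: ≈ 0.167.
(Since a = 20 > μ = 3.333, the bound 1/6 is < 1 and informative.)

P[X ≥ 20] ≤ 1/6 ≈ 0.167.


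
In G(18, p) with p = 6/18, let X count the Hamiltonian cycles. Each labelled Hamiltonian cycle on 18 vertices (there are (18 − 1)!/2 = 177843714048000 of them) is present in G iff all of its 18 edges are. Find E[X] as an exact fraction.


K_18 has (18 − 1)!/2 = 177843714048000 labelled Hamiltonian cycles.
For each such Hamiltonian cycle H, let X_H = 1 if all 18 edges of H are present in G. Then P[X_H = 1] = p^{18} = (1/3)^{18} = 1/387420489.
Summing the indicators: E[X] = Σ_H E[X_H] = 177843714048000 · p^{18} = 177843714048000 · 1/387420489 = 243955712000/531441.
Numerically: E[X] ≈ 4.59e+05.

E[X] = 177843714048000 · (1/3)^{18} = 243955712000/531441 ≈ 4.59e+05.


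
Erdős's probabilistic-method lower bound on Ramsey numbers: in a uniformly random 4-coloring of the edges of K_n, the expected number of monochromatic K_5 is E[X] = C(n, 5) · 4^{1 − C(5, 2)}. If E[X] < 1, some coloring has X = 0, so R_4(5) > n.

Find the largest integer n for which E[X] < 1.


We need C(n, 5) · 4^{1 − 10} < 1, i.e. C(n, 5) < 4^{10 − 1} = 262144.
Check values of n near the boundary:
  n = 29: C(29, 5) = 118755; 118755 < 262144? YES
  n = 30: C(30, 5) = 142506; 142506 < 262144? YES
  n = 31: C(31, 5) = 169911; 169911 < 262144? YES
  n = 32: C(32, 5) = 201376; 201376 < 262144? YES
  n = 33: C(33, 5) = 237336; 237336 < 262144? YES
  n = 34: C(34, 5) = 278256; 278256 < 262144? NO
The largest n with C(n, 5) < 262144 is n = 33 (where E[X] = 29667/32768 ≈ 0.90536). Hence R_4(5) > 33, i.e. R_4(5) ≥ 34.

Largest n = 33; hence R_4(5) > 33.


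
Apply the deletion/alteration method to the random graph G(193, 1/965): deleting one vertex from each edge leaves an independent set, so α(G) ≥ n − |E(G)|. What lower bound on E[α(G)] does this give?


E[|E(G)|] = C(193, 2)·p = 18528 · (1/965) = 96/5.
E[α(G)] ≥ n − E[|E(G)|] = 193 − 96/5 = 869/5.
Numerically: ≈ 173.8000.
(This is only a lower bound; the true E[α(G)] may be larger.)

E[α(G)] ≥ 869/5 ≈ 173.8000.


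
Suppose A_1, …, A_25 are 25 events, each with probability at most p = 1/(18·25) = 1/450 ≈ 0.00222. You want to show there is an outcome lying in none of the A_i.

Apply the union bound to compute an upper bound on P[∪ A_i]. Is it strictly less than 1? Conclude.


Union bound: P[∪_{i=1}^{25} A_i] ≤ Σ_i P[A_i] ≤ 25·p = 25·(1/450) = 1/18.
Numerically: 1/18 ≈ 0.05556.
Is 1/18 < 1? YES.
Since P[∪ A_i] ≤ 1/18 < 1, the complement has P[∩ A_i^c] ≥ 1 − 1/18 = 17/18 > 0, so some outcome avoids every A_i.

25·p = 1/18 ≈ 0.05556; existence CERTIFIED by the union bound.


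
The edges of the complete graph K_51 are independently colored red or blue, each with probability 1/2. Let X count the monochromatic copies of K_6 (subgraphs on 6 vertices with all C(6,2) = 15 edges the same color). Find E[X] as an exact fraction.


Let X = Σ_S X_S over the C(51, 6) = 18009460 subsets S of size 6, where X_S = 1 if the K_6 on S is monochromatic.
For a fixed S, the K_6 on S has C(6, 2) = 15 edges. P[all 15 edges red] = (1/2)^15, and likewise for blue, so P[monochromatic] = 2·(1/2)^15 = 2^{1 − 15} = 1/16384.
By linearity of expectation: E[X] = C(51, 6) · 2^{1 − 15} = 18009460 · 1/16384 = 4502365/4096.
Numerically: E[X] ≈ 1099.21021.

E[X] = C(51,6)·2^(1−C(6,2)) = 4502365/4096 ≈ 1099.21021.


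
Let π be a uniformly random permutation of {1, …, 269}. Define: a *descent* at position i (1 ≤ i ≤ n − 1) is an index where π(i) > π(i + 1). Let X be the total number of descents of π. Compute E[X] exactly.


Write X = Σ X_I over i = 1, …, 268, with X_I the indicator of one descent.
There are 268 indicators.
For each fixed i, the pair (π(i), π(i+1)) is a uniformly random ordered pair of distinct values from {1, …, 269}; by symmetry P[π(i) > π(i+1)] = 1/2.
By linearity: E[X] = 268 · (1/2) = (269 − 1) · (1/2) = 134 ≈ 134.000000.

E[X] = 134 = 134.000000.


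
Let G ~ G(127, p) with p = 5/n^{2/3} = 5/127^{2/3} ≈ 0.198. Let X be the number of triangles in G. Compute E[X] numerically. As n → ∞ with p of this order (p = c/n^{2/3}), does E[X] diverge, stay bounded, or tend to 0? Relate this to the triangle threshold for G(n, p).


Number of potential triangles: C(127, 3) = 333375.
Each occurs with probability p³ ≈ (0.198)³ ≈ 7.75002e-03.
By linearity: E[X] = C(127, 3)·p³ ≈ 333375 · 7.75002e-03 ≈ 2583.661.
Since α = 2/3 < 1, p = c/n^{2/3} ≫ 1/n is above the triangle threshold p ~ 1/n. Asymptotically E[X] ~ (c³/6)·n^{3(1−α)} = (5³/6)·n^{1} → ∞; triangles are abundant w.h.p.

E[X] ≈ 2583.661; in regime p = Θ(1/n^{2/3}) E[X] diverges (above the triangle threshold p ~ 1/n).


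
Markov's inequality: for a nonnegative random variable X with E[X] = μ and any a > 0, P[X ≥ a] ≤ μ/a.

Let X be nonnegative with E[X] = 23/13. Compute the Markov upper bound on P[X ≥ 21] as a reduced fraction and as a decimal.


μ = E[X] = 23/13, a = 21.
Markov: P[X ≥ 21] ≤ μ/a = (23/13)/21 = 23/273.
Numerically: ≈ 0.084.
(Since a = 21 > μ = 1.769, the bound 23/273 is < 1 and informative.)

P[X ≥ 21] ≤ 23/273 ≈ 0.084.


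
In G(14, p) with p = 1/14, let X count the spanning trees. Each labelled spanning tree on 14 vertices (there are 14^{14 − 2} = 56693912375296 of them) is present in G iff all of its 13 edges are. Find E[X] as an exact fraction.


K_14 has 14^{14 − 2} = 56693912375296 labelled spanning trees.
For each such spanning tree H, let X_H = 1 if all 13 edges of H are present in G. Then P[X_H = 1] = p^{13} = (1/14)^{13} = 1/793714773254144.
By linearity: E[X] = Σ_H E[X_H] = 56693912375296 · p^{13} = 56693912375296 · 1/793714773254144 = 1/14.
Numerically: E[X] ≈ 0.0714286.

E[X] = 56693912375296 · (1/14)^{13} = 1/14 ≈ 0.0714286.


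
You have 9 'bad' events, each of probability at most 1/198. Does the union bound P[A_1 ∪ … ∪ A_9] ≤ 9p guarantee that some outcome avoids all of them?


Union bound: P[∪_{i=1}^{9} A_i] ≤ Σ_i P[A_i] ≤ 9·p = 9·(1/198) = 1/22.
Numerically: 1/22 ≈ 0.0455.
Is 1/22 < 1? YES.
Since P[∪ A_i] ≤ 1/22 < 1, the complement has P[∩ A_i^c] ≥ 1 − 1/22 = 21/22 > 0, so some outcome avoids every A_i.

9·p = 1/22 ≈ 0.0455; existence CERTIFIED by the union bound.


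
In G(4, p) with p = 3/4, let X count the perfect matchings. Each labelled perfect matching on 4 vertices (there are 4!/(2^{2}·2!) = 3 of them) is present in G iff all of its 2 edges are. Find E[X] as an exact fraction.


K_4 has 4!/(2^{2}·2!) = 3 labelled perfect matchings.
For each such perfect matching H, let X_H = 1 if all 2 edges of H are present in G. Then P[X_H = 1] = p^{2} = (3/4)^{2} = 9/16.
Summing the indicators: E[X] = Σ_H E[X_H] = 3 · p^{2} = 3 · 9/16 = 27/16.
Numerically: E[X] ≈ 1.6875.

E[X] = 3 · (3/4)^{2} = 27/16 ≈ 1.6875.


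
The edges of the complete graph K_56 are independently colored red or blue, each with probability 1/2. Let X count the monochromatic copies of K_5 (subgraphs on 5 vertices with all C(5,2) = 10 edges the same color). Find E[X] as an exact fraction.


Let X = Σ_S X_S over the C(56, 5) = 3819816 subsets S of size 5, where X_S = 1 if the K_5 on S is monochromatic.
For a fixed S, the K_5 on S has C(5, 2) = 10 edges. P[all 10 edges red] = (1/2)^10, and likewise for blue, so P[monochromatic] = 2·(1/2)^10 = 2^{1 − 10} = 1/512.
By linearity: E[X] = C(56, 5) · 2^{1 − 10} = 3819816 · 1/512 = 477477/64.
Numerically: E[X] ≈ 7460.578125.

E[X] = C(56,5)·2^(1−C(5,2)) = 477477/64 ≈ 7460.578125.


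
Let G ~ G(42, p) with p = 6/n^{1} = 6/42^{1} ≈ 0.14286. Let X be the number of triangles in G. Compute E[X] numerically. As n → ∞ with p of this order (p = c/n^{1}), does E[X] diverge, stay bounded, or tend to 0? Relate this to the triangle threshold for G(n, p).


Number of potential triangles: C(42, 3) = 11480.
Each occurs with probability p³ ≈ (0.14286)³ ≈ 2.9154519e-03.
By linearity: E[X] = C(42, 3)·p³ ≈ 11480 · 2.9154519e-03 ≈ 33.46939.
Here α = 1, so p = 6/n is exactly at the triangle threshold p ~ 1/n. Asymptotically E[X] → c³/6 = 6³/6 = 36 ≈ 36.00000, a bounded constant. In this regime the triangle count is asymptotically Poisson(c³/6).

E[X] ≈ 33.46939; in regime p = Θ(1/n^{1}) E[X] stays bounded (at the triangle threshold p ~ 1/n).


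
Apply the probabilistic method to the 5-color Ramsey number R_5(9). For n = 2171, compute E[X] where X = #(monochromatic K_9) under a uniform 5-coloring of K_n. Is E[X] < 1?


E[X] = C(2171, 9) · 5^{1 − 36} = 2903784578674959601827205 · 5^{−35} = 2903784578674959601827205/2910383045673370361328125.
As a reduced fraction: E[X] = 580756915734991920365441/582076609134674072265625 ≈ 0.998.
Is E[X] < 1? YES.
Since E[X] < 1, there exists a 5-coloring of K_{2171} with no monochromatic K_9; hence R_5(9) > 2171.

E[X] = 580756915734991920365441/582076609134674072265625 ≈ 0.998; E[X] < 1, so R_5(9) > 2171.


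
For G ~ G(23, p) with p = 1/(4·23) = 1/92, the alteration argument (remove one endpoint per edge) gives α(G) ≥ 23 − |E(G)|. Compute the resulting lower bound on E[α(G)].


E[|E(G)|] = C(23, 2)·p = 253 · (1/92) = 11/4.
E[α(G)] ≥ n − E[|E(G)|] = 23 − 11/4 = 81/4.
Numerically: ≈ 20.250.
(This is only a lower bound; the true E[α(G)] may be larger.)

E[α(G)] ≥ 81/4 ≈ 20.250.


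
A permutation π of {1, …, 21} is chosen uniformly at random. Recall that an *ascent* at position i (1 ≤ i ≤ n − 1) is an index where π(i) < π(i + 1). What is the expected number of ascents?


Write X = Σ X_I over i = 1, …, 20, with X_I the indicator of one ascent.
There are 20 indicators.
For each fixed i, the pair (π(i), π(i+1)) is a uniformly random ordered pair of distinct values from {1, …, 21}; by symmetry P[π(i) < π(i+1)] = 1/2.
By linearity: E[X] = 20 · (1/2) = (21 − 1) · (1/2) = 10 ≈ 10.00000.

E[X] = 10 = 10.00000.


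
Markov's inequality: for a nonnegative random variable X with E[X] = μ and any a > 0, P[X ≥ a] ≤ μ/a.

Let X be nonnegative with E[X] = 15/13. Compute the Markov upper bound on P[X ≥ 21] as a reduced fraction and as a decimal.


μ = E[X] = 15/13, a = 21.
Markov: P[X ≥ 21] ≤ μ/a = (15/13)/21 = 5/91.
Numerically: ≈ 0.0549.
(Since a = 21 > μ = 1.1538, the bound 5/91 is < 1 and informative.)

P[X ≥ 21] ≤ 5/91 ≈ 0.0549.


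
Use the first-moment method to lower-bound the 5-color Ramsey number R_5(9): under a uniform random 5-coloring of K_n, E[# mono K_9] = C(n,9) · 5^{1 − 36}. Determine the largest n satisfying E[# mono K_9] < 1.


We need C(n, 9) · 5^{1 − 36} < 1, i.e. C(n, 9) < 5^{36 − 1} = 2910383045673370361328125.
Check values of n near the boundary:
  n = 2166: C(2166, 9) = 2844037944203015677277940; 2844037944203015677277940 < 2910383045673370361328125? YES
  n = 2167: C(2167, 9) = 2855899084841489792706810; 2855899084841489792706810 < 2910383045673370361328125? YES
  n = 2168: C(2168, 9) = 2867804175977929537095120; 2867804175977929537095120 < 2910383045673370361328125? YES
  n = 2169: C(2169, 9) = 2879753360044504243499683; 2879753360044504243499683 < 2910383045673370361328125? YES
  n = 2170: C(2170, 9) = 2891746779868845075610510; 2891746779868845075610510 < 2910383045673370361328125? YES
  n = 2171: C(2171, 9) = 2903784578674959601827205; 2903784578674959601827205 < 2910383045673370361328125? YES
  n = 2172: C(2172, 9) = 2915866900084148060642020; 2915866900084148060642020 < 2910383045673370361328125? NO
The largest n with C(n, 9) < 2910383045673370361328125 is n = 2171 (where E[X] = 580756915734991920365441/582076609134674072265625 ≈ 0.997733). Hence R_5(9) > 2171, i.e. R_5(9) ≥ 2172.

Largest n = 2171; hence R_5(9) > 2171.


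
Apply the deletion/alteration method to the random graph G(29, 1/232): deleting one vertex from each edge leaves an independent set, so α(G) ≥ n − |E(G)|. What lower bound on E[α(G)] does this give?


E[|E(G)|] = C(29, 2)·p = 406 · (1/232) = 7/4.
E[α(G)] ≥ n − E[|E(G)|] = 29 − 7/4 = 109/4.
Numerically: ≈ 27.25000.
(This is only a lower bound; the true E[α(G)] may be larger.)

E[α(G)] ≥ 109/4 ≈ 27.25000.


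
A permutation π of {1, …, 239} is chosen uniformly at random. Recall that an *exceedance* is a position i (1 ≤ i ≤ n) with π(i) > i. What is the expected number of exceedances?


Write X = Σ_{i=1}^{239} X_i, where X_i = 1_{π(i) > i}.
For each fixed i, π(i) is uniform over {1, …, 239} (marginal of a uniform permutation), so P[π(i) > i] = (n − i)/n. Summing: Σ_{i=1}^{239} (n − i)/n = (0 + 1 + … + 238)/239 = 239(239 − 1)/(2·239) = (239 − 1)/2.
Hence E[X] = Σ_{i=1}^{239} (239 − i)/239 = 119 ≈ 119.0000.

E[X] = 119 = 119.0000.


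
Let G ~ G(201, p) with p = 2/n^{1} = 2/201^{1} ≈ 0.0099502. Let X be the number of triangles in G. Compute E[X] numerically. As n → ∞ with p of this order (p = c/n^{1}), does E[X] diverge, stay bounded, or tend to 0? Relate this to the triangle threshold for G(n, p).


Number of potential triangles: C(201, 3) = 1333300.
Each occurs with probability p³ ≈ (0.0099502)³ ≈ 9.8514876e-07.
By linearity: E[X] = C(201, 3)·p³ ≈ 1333300 · 9.8514876e-07 ≈ 1.31350.
Here α = 1, so p = 2/n is exactly at the triangle threshold p ~ 1/n. Asymptotically E[X] → c³/6 = 2³/6 = 4/3 ≈ 1.33333, a bounded constant. In this regime the triangle count is asymptotically Poisson(c³/6).

E[X] ≈ 1.31350; in regime p = Θ(1/n^{1}) E[X] stays bounded (at the triangle threshold p ~ 1/n).


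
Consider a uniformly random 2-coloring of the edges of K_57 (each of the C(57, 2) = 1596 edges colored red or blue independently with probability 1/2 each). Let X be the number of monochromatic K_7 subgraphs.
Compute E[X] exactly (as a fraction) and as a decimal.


Let X = Σ_S X_S over the C(57, 7) = 264385836 subsets S of size 7, where X_S = 1 if the K_7 on S is monochromatic.
For a fixed S, the K_7 on S has C(7, 2) = 21 edges. P[all 21 edges red] = (1/2)^21, and likewise for blue, so P[monochromatic] = 2·(1/2)^21 = 2^{1 − 21} = 1/1048576.
Summing: E[X] = C(57, 7) · 2^{1 − 21} = 264385836 · 1/1048576 = 66096459/262144.
Numerically: E[X] ≈ 252.138.

E[X] = C(57,7)·2^(1−C(7,2)) = 66096459/262144 ≈ 252.138.


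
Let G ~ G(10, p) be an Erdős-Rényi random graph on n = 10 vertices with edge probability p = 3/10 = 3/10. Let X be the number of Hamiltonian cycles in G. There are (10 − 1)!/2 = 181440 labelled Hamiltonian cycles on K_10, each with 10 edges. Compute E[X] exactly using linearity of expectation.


K_10 has (10 − 1)!/2 = 181440 labelled Hamiltonian cycles.
For each such Hamiltonian cycle H, let X_H = 1 if all 10 edges of H are present in G. Then P[X_H = 1] = p^{10} = (3/10)^{10} = 59049/10000000000.
By linearity: E[X] = Σ_H E[X_H] = 181440 · p^{10} = 181440 · 59049/10000000000 = 33480783/31250000.
Numerically: E[X] ≈ 1.071.

E[X] = 181440 · (3/10)^{10} = 33480783/31250000 ≈ 1.071.


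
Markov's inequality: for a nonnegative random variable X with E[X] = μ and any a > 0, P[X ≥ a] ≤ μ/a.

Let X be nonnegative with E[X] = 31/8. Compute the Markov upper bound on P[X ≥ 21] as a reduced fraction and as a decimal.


μ = E[X] = 31/8, a = 21.
Markov: P[X ≥ 21] ≤ μ/a = (31/8)/21 = 31/168.
Numerically: ≈ 0.184524.
(Since a = 21 > μ = 3.875000, the bound 31/168 is < 1 and informative.)

P[X ≥ 21] ≤ 31/168 ≈ 0.184524.


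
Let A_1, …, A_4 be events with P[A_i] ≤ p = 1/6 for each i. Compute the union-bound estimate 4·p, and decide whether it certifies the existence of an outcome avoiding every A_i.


Union bound: P[∪_{i=1}^{4} A_i] ≤ Σ_i P[A_i] ≤ 4·p = 4·(1/6) = 2/3.
Numerically: 2/3 ≈ 0.6666667.
Is 2/3 < 1? YES.
Since P[∪ A_i] ≤ 2/3 < 1, the complement has P[∩ A_i^c] ≥ 1 − 2/3 = 1/3 > 0, so some outcome avoids every A_i.

4·p = 2/3 ≈ 0.6666667; existence CERTIFIED by the union bound.


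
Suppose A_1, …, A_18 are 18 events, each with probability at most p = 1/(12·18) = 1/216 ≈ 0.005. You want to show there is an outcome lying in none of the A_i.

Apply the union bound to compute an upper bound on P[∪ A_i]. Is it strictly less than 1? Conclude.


Union bound: P[∪_{i=1}^{18} A_i] ≤ Σ_i P[A_i] ≤ 18·p = 18·(1/216) = 1/12.
Numerically: 1/12 ≈ 0.083.
Is 1/12 < 1? YES.
Since P[∪ A_i] ≤ 1/12 < 1, the complement has P[∩ A_i^c] ≥ 1 − 1/12 = 11/12 > 0, so some outcome avoids every A_i.

18·p = 1/12 ≈ 0.083; existence CERTIFIED by the union bound.


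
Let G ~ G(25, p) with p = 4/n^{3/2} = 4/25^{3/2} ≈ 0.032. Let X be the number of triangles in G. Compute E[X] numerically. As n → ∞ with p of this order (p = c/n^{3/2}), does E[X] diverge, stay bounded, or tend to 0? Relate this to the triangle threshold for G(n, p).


Number of potential triangles: C(25, 3) = 2300.
Each occurs with probability p³ ≈ (0.032)³ ≈ 3.27680e-05.
By linearity: E[X] = C(25, 3)·p³ ≈ 2300 · 3.27680e-05 ≈ 0.075.
Since α = 3/2 > 1, p = c/n^{3/2} = o(1/n) is below the triangle threshold p ~ 1/n. Asymptotically E[X] ~ (c³/6)·n^{3(1−α)} = (4³/6)·n^{-1.5} → 0, so by Markov's inequality G has no triangles w.h.p.

E[X] ≈ 0.075; in regime p = Θ(1/n^{3/2}) E[X] tends to 0 (below the triangle threshold p ~ 1/n).


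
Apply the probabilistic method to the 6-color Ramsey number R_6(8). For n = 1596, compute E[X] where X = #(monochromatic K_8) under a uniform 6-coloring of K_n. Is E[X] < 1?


E[X] = C(1596, 8) · 6^{1 − 28} = 1025915067760710553965 · 6^{−27} = 1025915067760710553965/1023490369077469249536.
As a reduced fraction: E[X] = 37996854361507798295/37907050706572935168 ≈ 1.0024.
Is E[X] < 1? NO.
Since E[X] ≥ 1, the first-moment bound is inconclusive at n = 1596; it does NOT by itself certify R_6(8) > 1596.

E[X] = 37996854361507798295/37907050706572935168 ≈ 1.0024; E[X] ≥ 1; first-moment method inconclusive here.


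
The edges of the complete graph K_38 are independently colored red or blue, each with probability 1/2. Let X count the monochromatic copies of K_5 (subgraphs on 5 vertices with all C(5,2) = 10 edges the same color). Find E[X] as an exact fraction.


Let X = Σ_S X_S over the C(38, 5) = 501942 subsets S of size 5, where X_S = 1 if the K_5 on S is monochromatic.
For a fixed S, the K_5 on S has C(5, 2) = 10 edges. P[all 10 edges red] = (1/2)^10, and likewise for blue, so P[monochromatic] = 2·(1/2)^10 = 2^{1 − 10} = 1/512.
By linearity of expectation: E[X] = C(38, 5) · 2^{1 − 10} = 501942 · 1/512 = 250971/256.
Numerically: E[X] ≈ 980.355469.

E[X] = C(38,5)·2^(1−C(5,2)) = 250971/256 ≈ 980.355469.


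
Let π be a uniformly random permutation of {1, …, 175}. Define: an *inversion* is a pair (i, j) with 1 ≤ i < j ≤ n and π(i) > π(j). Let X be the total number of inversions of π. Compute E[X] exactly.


Write X = Σ X_I over the C(175, 2) = 15225 pairs i < j, with X_I the indicator of one inversion.
There are 15225 indicators.
For each fixed pair i < j, the values π(i) and π(j) are two distinct elements of {1, …, 175} in uniformly random order; by symmetry P[π(i) > π(j)] = 1/2.
By linearity: E[X] = 15225 · (1/2) = C(175, 2) · (1/2) = 15225/2 = 15225/2 ≈ 7612.5000.

E[X] = 15225/2 = 7612.5000.


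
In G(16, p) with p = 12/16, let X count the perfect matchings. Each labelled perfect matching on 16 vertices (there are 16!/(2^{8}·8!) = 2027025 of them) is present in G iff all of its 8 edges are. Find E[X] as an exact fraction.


K_16 has 16!/(2^{8}·8!) = 2027025 labelled perfect matchings.
For each such perfect matching H, let X_H = 1 if all 8 edges of H are present in G. Then P[X_H = 1] = p^{8} = (3/4)^{8} = 6561/65536.
By linearity: E[X] = Σ_H E[X_H] = 2027025 · p^{8} = 2027025 · 6561/65536 = 13299311025/65536.
Numerically: E[X] ≈ 2.03e+05.

E[X] = 2027025 · (3/4)^{8} = 13299311025/65536 ≈ 2.03e+05.


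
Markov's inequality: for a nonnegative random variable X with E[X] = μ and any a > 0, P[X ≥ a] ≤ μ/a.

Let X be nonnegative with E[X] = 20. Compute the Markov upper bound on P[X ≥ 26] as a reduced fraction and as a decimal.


μ = E[X] = 20, a = 26.
Markov: P[X ≥ 26] ≤ μ/a = (20)/26 = 10/13.
Numerically: ≈ 0.76923.
(Since a = 26 > μ = 20.00000, the bound 10/13 is < 1 and informative.)

P[X ≥ 26] ≤ 10/13 ≈ 0.76923.


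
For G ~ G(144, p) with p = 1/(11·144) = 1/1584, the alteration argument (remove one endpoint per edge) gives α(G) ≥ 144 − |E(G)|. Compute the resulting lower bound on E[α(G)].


E[|E(G)|] = C(144, 2)·p = 10296 · (1/1584) = 13/2.
E[α(G)] ≥ n − E[|E(G)|] = 144 − 13/2 = 275/2.
Numerically: ≈ 137.500000.
(This is only a lower bound; the true E[α(G)] may be larger.)

E[α(G)] ≥ 275/2 ≈ 137.500000.


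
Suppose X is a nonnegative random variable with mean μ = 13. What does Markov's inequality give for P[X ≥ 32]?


μ = E[X] = 13, a = 32.
Markov: P[X ≥ 32] ≤ μ/a = (13)/32 = 13/32.
Numerically: ≈ 0.40625.
(Since a = 32 > μ = 13.00000, the bound 13/32 is < 1 and informative.)

P[X ≥ 32] ≤ 13/32 ≈ 0.40625.


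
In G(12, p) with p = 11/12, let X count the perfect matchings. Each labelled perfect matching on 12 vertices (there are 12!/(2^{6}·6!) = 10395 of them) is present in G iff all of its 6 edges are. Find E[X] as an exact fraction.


K_12 has 12!/(2^{6}·6!) = 10395 labelled perfect matchings.
For each such perfect matching H, let X_H = 1 if all 6 edges of H are present in G. Then P[X_H = 1] = p^{6} = (11/12)^{6} = 1771561/2985984.
By linearity of expectation: E[X] = Σ_H E[X_H] = 10395 · p^{6} = 10395 · 1771561/2985984 = 682050985/110592.
Numerically: E[X] ≈ 6167.3.

E[X] = 10395 · (11/12)^{6} = 682050985/110592 ≈ 6167.3.


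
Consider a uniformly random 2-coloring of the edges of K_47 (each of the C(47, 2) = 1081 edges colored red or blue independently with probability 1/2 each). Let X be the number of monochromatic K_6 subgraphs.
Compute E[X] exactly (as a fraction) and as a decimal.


Let X = Σ_S X_S over the C(47, 6) = 10737573 subsets S of size 6, where X_S = 1 if the K_6 on S is monochromatic.
For a fixed S, the K_6 on S has C(6, 2) = 15 edges. P[all 15 edges red] = (1/2)^15, and likewise for blue, so P[monochromatic] = 2·(1/2)^15 = 2^{1 − 15} = 1/16384.
Summing: E[X] = C(47, 6) · 2^{1 − 15} = 10737573 · 1/16384 = 10737573/16384.
Numerically: E[X] ≈ 655.369.

E[X] = C(47,6)·2^(1−C(6,2)) = 10737573/16384 ≈ 655.369.


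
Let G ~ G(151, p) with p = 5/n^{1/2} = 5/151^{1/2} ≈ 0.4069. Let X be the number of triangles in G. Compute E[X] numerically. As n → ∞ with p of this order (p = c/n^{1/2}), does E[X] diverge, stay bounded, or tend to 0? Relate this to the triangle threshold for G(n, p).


Number of potential triangles: C(151, 3) = 562475.
Each occurs with probability p³ ≈ (0.4069)³ ≈ 6.736659e-02.
By linearity: E[X] = C(151, 3)·p³ ≈ 562475 · 6.736659e-02 ≈ 37892.0251.
Since α = 1/2 < 1, p = c/n^{1/2} ≫ 1/n is above the triangle threshold p ~ 1/n. Asymptotically E[X] ~ (c³/6)·n^{3(1−α)} = (5³/6)·n^{1.5} → ∞; triangles are abundant w.h.p.

E[X] ≈ 37892.0251; in regime p = Θ(1/n^{1/2}) E[X] diverges (above the triangle threshold p ~ 1/n).


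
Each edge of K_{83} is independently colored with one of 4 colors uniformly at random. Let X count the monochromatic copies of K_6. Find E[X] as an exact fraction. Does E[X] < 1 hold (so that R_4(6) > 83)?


E[X] = C(83, 6) · 4^{1 − 15} = 377447148 · 4^{−14} = 377447148/268435456.
As a reduced fraction: E[X] = 94361787/67108864 ≈ 1.406100.
Is E[X] < 1? NO.
Since E[X] ≥ 1, the first-moment bound is inconclusive at n = 83; it does NOT by itself certify R_4(6) > 83.

E[X] = 94361787/67108864 ≈ 1.406100; E[X] ≥ 1; first-moment method inconclusive here.


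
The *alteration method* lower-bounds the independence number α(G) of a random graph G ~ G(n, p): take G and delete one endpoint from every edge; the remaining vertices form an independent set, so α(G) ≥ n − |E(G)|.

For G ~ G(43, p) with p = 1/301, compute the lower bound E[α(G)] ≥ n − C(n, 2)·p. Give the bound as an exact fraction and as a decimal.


E[|E(G)|] = C(43, 2)·p = 903 · (1/301) = 3.
E[α(G)] ≥ n − E[|E(G)|] = 43 − 3 = 40.
Numerically: ≈ 40.0000.
(This is only a lower bound; the true E[α(G)] may be larger.)

E[α(G)] ≥ 40 ≈ 40.0000.


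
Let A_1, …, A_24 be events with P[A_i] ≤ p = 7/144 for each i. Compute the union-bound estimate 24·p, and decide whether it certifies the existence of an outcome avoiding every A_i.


Union bound: P[∪_{i=1}^{24} A_i] ≤ Σ_i P[A_i] ≤ 24·p = 24·(7/144) = 7/6.
Numerically: 7/6 ≈ 1.166667.
Is 7/6 < 1? NO.
Since the bound 7/6 is ≥ 1, the union bound is uninformative here; it does NOT by itself certify existence.

24·p = 7/6 ≈ 1.166667; existence NOT certified by the union bound.


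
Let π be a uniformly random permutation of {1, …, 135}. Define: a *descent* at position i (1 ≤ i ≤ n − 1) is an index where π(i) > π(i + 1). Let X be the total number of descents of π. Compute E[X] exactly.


Write X = Σ X_I over i = 1, …, 134, with X_I the indicator of one descent.
There are 134 indicators.
For each fixed i, the pair (π(i), π(i+1)) is a uniformly random ordered pair of distinct values from {1, …, 135}; by symmetry P[π(i) > π(i+1)] = 1/2.
By linearity: E[X] = 134 · (1/2) = (135 − 1) · (1/2) = 67 ≈ 67.0000.

E[X] = 67 = 67.0000.


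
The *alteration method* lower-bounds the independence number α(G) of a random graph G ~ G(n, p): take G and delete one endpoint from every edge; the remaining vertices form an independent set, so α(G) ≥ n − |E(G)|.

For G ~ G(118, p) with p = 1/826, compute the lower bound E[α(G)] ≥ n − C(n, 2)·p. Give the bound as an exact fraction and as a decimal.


E[|E(G)|] = C(118, 2)·p = 6903 · (1/826) = 117/14.
E[α(G)] ≥ n − E[|E(G)|] = 118 − 117/14 = 1535/14.
Numerically: ≈ 109.642857.
(This is only a lower bound; the true E[α(G)] may be larger.)

E[α(G)] ≥ 1535/14 ≈ 109.642857.


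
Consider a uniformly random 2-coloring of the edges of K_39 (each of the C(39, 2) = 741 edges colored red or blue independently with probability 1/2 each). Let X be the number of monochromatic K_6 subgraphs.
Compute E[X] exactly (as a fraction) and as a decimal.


Let X = Σ_S X_S over the C(39, 6) = 3262623 subsets S of size 6, where X_S = 1 if the K_6 on S is monochromatic.
For a fixed S, the K_6 on S has C(6, 2) = 15 edges. P[all 15 edges red] = (1/2)^15, and likewise for blue, so P[monochromatic] = 2·(1/2)^15 = 2^{1 − 15} = 1/16384.
Summing: E[X] = C(39, 6) · 2^{1 − 15} = 3262623 · 1/16384 = 3262623/16384.
Numerically: E[X] ≈ 199.135.

E[X] = C(39,6)·2^(1−C(6,2)) = 3262623/16384 ≈ 199.135.


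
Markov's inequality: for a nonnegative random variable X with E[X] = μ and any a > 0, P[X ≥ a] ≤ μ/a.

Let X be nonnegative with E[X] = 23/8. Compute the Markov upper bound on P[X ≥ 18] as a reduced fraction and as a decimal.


μ = E[X] = 23/8, a = 18.
Markov: P[X ≥ 18] ≤ μ/a = (23/8)/18 = 23/144.
Numerically: ≈ 0.159722.
(Since a = 18 > μ = 2.875000, the bound 23/144 is < 1 and informative.)

P[X ≥ 18] ≤ 23/144 ≈ 0.159722.


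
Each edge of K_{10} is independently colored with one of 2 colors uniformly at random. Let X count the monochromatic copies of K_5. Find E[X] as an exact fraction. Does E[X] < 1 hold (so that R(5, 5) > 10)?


E[X] = C(10, 5) · 2^{1 − 10} = 252 · 2^{−9} = 252/512.
As a reduced fraction: E[X] = 63/128 ≈ 0.492.
Is E[X] < 1? YES.
Since E[X] < 1, there exists a 2-coloring of K_{10} with no monochromatic K_5; hence R(5, 5) > 10.

E[X] = 63/128 ≈ 0.492; E[X] < 1, so R(5, 5) > 10.


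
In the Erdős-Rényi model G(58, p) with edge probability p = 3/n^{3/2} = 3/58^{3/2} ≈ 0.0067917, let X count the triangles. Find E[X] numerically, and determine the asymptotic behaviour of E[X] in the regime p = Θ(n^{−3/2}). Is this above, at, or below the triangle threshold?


Number of potential triangles: C(58, 3) = 30856.
Each occurs with probability p³ ≈ (0.0067917)³ ≈ 3.1328370e-07.
By linearity: E[X] = C(58, 3)·p³ ≈ 30856 · 3.1328370e-07 ≈ 0.00967.
Since α = 3/2 > 1, p = c/n^{3/2} = o(1/n) is below the triangle threshold p ~ 1/n. Asymptotically E[X] ~ (c³/6)·n^{3(1−α)} = (3³/6)·n^{-1.5} → 0, so by Markov's inequality G has no triangles w.h.p.

E[X] ≈ 0.00967; in regime p = Θ(1/n^{3/2}) E[X] tends to 0 (below the triangle threshold p ~ 1/n).


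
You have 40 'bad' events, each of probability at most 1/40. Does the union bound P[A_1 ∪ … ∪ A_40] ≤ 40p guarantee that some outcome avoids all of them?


Union bound: P[∪_{i=1}^{40} A_i] ≤ Σ_i P[A_i] ≤ 40·p = 40·(1/40) = 1.
Numerically: 1 ≈ 1.0000.
Is 1 < 1? NO.
Since the bound 1 is ≥ 1, the union bound is uninformative here; it does NOT by itself certify existence.

40·p = 1 ≈ 1.0000; existence NOT certified by the union bound.


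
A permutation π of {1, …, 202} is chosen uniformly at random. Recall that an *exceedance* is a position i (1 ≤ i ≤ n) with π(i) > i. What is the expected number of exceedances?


Write X = Σ_{i=1}^{202} X_i, where X_i = 1_{π(i) > i}.
For each fixed i, π(i) is uniform over {1, …, 202} (marginal of a uniform permutation), so P[π(i) > i] = (n − i)/n. Summing: Σ_{i=1}^{202} (n − i)/n = (0 + 1 + … + 201)/202 = 202(202 − 1)/(2·202) = (202 − 1)/2.
Hence E[X] = Σ_{i=1}^{202} (202 − i)/202 = 201/2 ≈ 100.50000.

E[X] = 201/2 = 100.50000.
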